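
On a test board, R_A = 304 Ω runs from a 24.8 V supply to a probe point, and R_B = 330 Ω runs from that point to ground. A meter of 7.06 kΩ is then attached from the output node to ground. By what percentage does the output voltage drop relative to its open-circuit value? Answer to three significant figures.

2.19 %

The divider's output (Thévenin) resistance is R_A‖R_B = 158.2 Ω.
Fractional drop under load = R_th/(R_th + R_L) = 158.2 / (158.2 + 7060) = 0.02192.
So the output falls by 2.19 %.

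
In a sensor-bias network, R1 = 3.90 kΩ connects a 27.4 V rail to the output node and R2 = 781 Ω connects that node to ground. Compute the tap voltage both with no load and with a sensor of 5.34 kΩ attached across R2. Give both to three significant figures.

Open-circuit: V = 27.4 × 781/(3900 + 781) = 4.57 V.
With the load, R2 becomes R2‖R_L = 681.3 Ω, so V = 27.4 × 681.3/4581 = 4.07 V.

Unloaded: 4.57 V; loaded: 4.07 V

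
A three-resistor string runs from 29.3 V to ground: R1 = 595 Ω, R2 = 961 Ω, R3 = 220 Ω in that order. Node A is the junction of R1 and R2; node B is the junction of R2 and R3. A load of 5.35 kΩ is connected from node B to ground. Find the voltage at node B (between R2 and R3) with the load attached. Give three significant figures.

At node B, R3 is in parallel with the load: R3‖R_L = 211.3 Ω.
Below node A the resistance is R2 + (R3‖R_L) = 1172 Ω, so V_A = 29.3 × 1172/1767 = 19.44 V.
Then V_B = V_A × (R3‖R_L)/(R2 + R3‖R_L) = 19.44 × 211.3/1172 = 3.50 V.

V ≈ 3.50 V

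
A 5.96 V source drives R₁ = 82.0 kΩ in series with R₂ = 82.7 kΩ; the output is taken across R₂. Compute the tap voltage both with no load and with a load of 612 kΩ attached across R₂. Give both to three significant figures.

Unloaded: 2.99 V; loaded: 2.80 V

Open-circuit: V = 5.96 × 82.7/(82.0 + 82.7) = 2.99 V.
With the load, R₂ becomes R₂‖R_L = 72.86 kΩ, so V = 5.96 × 72.86/154.9 = 2.80 V.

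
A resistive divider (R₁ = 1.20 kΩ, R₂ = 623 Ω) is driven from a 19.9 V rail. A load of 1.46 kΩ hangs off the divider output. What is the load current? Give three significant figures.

R₂‖R_L = 436.7 Ω; V_out = 19.9 × 436.7/1637 = 5.309 V.
I_L = V_out / R_L = 5.309 / 1.46 kΩ = 3.64 mA.

I_L ≈ 3.64 mA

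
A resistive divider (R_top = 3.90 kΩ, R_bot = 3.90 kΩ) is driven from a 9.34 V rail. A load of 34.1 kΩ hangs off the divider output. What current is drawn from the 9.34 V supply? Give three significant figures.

I ≈ 1.26 mA

R_bot‖R_L = 3.500 kΩ, so the source sees R_top + R_bot‖R_L = 7.400 kΩ.
I = 9.34 V / 7.400 kΩ = 1.26 mA.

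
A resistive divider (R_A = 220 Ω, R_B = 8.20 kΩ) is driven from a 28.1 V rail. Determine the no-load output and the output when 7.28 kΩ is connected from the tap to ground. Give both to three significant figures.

Open-circuit: V = 28.1 × 8200/(220 + 8200) = 27.4 V.
With the load, R_B becomes R_B‖R_L = 3856 Ω, so V = 28.1 × 3856/4076 = 26.6 V.

Unloaded: 27.4 V; loaded: 26.6 V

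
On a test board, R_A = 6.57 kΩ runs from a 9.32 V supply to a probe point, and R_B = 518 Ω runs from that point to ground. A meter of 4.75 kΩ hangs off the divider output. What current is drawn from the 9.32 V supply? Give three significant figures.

I ≈ 1.32 mA

R_B‖R_L = 467.1 Ω, so the source sees R_A + R_B‖R_L = 7037 Ω.
I = 9.32 V / 7037 Ω = 1.32 mA.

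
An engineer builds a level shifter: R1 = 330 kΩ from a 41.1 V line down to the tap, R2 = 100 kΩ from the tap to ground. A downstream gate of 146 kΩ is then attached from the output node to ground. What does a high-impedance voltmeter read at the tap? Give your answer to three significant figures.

The load sits in parallel with R2: R2‖R_L = (100 × 146) / (100 + 146) = 59.35 kΩ.
V_out = 41.1 × 59.35 / (330 + 59.35) = 41.1 × 59.35/389.3 = 6.26 V.

V_out ≈ 6.26 V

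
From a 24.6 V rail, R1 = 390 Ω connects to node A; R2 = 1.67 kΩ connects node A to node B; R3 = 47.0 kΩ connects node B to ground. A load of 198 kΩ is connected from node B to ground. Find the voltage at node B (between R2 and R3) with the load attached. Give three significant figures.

At node B, R3 is in parallel with the load: R3‖R_L = 37980 Ω.
Below node A the resistance is R2 + (R3‖R_L) = 39650 Ω, so V_A = 24.6 × 39650/40040 = 24.36 V.
Then V_B = V_A × (R3‖R_L)/(R2 + R3‖R_L) = 24.36 × 37980/39650 = 23.3 V.

V ≈ 23.3 V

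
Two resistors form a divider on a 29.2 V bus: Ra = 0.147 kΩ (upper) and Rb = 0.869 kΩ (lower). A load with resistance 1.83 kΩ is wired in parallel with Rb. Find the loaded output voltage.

The load sits in parallel with Rb: Rb‖R_L = (869 × 1830) / (869 + 1830) = 589.2 Ω.
V_out = 29.2 × 589.2 / (147 + 589.2) = 29.2 × 589.2/736.2 = 23.4 V.
(Unloaded it would have been 25.0 V.)

V_out ≈ 23.4 V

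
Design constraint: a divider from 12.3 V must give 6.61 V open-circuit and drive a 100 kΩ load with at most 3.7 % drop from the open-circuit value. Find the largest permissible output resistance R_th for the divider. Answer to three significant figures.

R_th ≤ 3.84 kΩ

Loading drop = R_th/(R_th + R_L) ≤ 0.0370, so R_th ≤ R_L · ε/(1−ε) = 100 kΩ × 0.0370/0.9630 = 3.84 kΩ.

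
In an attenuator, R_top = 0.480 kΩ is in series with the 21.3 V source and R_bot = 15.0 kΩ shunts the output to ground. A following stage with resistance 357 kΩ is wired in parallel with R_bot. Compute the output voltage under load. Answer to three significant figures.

The load sits in parallel with R_bot: R_bot‖R_L = (15000 × 357000) / (15000 + 357000) = 14400 Ω.
V_out = 21.3 × 14400 / (480 + 14400) = 21.3 × 14400/14880 = 20.6 V.

V_out ≈ 20.6 V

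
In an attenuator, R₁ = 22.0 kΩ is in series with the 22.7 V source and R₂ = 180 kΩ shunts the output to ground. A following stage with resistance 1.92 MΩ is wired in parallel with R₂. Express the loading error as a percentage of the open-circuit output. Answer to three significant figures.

The divider's output (Thévenin) resistance is R₁‖R₂ = 19.60 kΩ.
Fractional drop under load = R_th/(R_th + R_L) = 19.60 / (19.60 + 1920) = 0.01011.
So the output falls by 1.01 %.

1.01 %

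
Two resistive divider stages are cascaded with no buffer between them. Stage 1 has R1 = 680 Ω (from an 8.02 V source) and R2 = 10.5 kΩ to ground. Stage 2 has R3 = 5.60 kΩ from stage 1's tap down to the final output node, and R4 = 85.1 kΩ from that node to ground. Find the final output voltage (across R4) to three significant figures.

Stage 2 presents R3+R4 = 90700 Ω as a load on stage 1's tap.
Stage 1's lower leg becomes R2‖(R3+R4) = 9411 Ω, so V_mid = 8.02 × 9411/10090 = 7.480 V.
Stage 2 is itself unloaded: V_out = V_mid × R4/(R3+R4) = 7.480 × 85100/90700 = 7.02 V.

V_out ≈ 7.02 V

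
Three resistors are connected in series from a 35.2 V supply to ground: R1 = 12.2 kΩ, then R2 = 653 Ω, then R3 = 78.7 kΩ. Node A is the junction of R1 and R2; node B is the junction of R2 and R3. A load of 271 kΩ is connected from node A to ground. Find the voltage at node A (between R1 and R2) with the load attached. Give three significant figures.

Below node A the series string R2+R3 = 79350 Ω sits in parallel with the 271000 Ω load: 61380 Ω.
V_A = 35.2 × 61380/(12200 + 61380) = 29.4 V.

V ≈ 29.4 V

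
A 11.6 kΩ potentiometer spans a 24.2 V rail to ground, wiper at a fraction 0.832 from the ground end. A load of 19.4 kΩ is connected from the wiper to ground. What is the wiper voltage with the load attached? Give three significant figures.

V ≈ 18.6 V

The wiper splits the pot into (1−α)R = 1.949 kΩ above and αR = 9.651 kΩ below.
Lower section ‖ load = 6.445 kΩ.
V_wiper = 24.2 × 6.445/(1.949 + 6.445) = 18.6 V.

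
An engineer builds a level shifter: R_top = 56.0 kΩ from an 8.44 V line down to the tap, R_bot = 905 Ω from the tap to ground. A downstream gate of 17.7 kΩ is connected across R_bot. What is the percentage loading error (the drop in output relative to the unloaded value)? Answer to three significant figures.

4.79 %

The divider's output (Thévenin) resistance is R_top‖R_bot = 890.6 Ω.
Fractional drop under load = R_th/(R_th + R_L) = 890.6 / (890.6 + 17700) = 0.04791.
So the output falls by 4.79 %.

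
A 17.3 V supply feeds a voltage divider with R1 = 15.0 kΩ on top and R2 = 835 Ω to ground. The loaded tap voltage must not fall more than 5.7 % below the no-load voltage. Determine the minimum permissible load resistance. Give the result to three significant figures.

R_L(min) ≈ 13.1 kΩ

Output resistance R_th = R1‖R2 = (15000 × 835)/15840 = 791.0 Ω.
The fractional drop is R_th/(R_th + R_L); requiring this ≤ 0.0570 gives R_L ≥ R_th(1/0.0570 − 1) = 791.0 × 16.54 = 13.1 kΩ.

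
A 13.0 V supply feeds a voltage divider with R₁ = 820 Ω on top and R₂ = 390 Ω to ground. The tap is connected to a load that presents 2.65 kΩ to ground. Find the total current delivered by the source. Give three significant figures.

I ≈ 11.2 mA

R₂‖R_L = 340.0 Ω, so the source sees R₁ + R₂‖R_L = 1160 Ω.
I = 13.0 V / 1160 Ω = 11.2 mA.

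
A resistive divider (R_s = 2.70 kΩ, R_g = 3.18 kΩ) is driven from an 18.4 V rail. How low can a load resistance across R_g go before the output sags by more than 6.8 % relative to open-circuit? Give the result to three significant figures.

R_L(min) ≈ 20.0 kΩ

Output resistance R_th = R_s‖R_g = (2.70 × 3.18)/5.880 = 1.460 kΩ.
The fractional drop is R_th/(R_th + R_L); requiring this ≤ 0.0680 gives R_L ≥ R_th(1/0.0680 − 1) = 1.460 × 13.71 = 20.0 kΩ.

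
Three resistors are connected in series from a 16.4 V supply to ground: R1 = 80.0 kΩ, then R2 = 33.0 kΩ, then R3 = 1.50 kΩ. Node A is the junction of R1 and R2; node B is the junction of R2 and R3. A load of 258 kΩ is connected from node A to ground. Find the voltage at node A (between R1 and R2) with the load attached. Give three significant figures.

Below node A the series string R2+R3 = 34.50 kΩ sits in parallel with the 258 kΩ load: 30.43 kΩ.
V_A = 16.4 × 30.43/(80.0 + 30.43) = 4.52 V.

V ≈ 4.52 V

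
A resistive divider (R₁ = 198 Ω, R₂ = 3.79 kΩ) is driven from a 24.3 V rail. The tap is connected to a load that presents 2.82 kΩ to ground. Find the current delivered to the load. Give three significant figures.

R₂‖R_L = 1617 Ω; V_out = 24.3 × 1617/1815 = 21.65 V.
I_L = V_out / R_L = 21.65 / 2.82 kΩ = 7.68 mA.

I_L ≈ 7.68 mA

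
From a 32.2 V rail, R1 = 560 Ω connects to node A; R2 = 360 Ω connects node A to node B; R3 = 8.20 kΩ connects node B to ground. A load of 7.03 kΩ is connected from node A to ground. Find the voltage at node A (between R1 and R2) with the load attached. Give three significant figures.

Below node A the series string R2+R3 = 8560 Ω sits in parallel with the 7030 Ω load: 3860 Ω.
V_A = 32.2 × 3860/(560 + 3860) = 28.1 V.

V ≈ 28.1 V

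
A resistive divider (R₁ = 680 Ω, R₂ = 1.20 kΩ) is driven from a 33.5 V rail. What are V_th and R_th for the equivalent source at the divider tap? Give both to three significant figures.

V_th is the open-circuit tap voltage: 33.5 × 1200/(680 + 1200) = 21.4 V.
With the supply zeroed, R₁ and R₂ appear in parallel from the tap: R_th = R₁‖R₂ = (680 × 1200)/1880 = 434 Ω.

V_th = 21.4 V, R_th = 434 Ω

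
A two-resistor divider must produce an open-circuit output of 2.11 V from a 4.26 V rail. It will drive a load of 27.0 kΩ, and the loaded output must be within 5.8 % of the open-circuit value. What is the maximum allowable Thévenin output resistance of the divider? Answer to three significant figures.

R_th ≤ 1.66 kΩ

Loading drop = R_th/(R_th + R_L) ≤ 0.0580, so R_th ≤ R_L · ε/(1−ε) = 27.0 kΩ × 0.0580/0.9420 = 1.66 kΩ.
(Any R1, R2 with R2/(R1+R2) = 0.495 and R1‖R2 ≤ 1.66 kΩ will meet the spec.)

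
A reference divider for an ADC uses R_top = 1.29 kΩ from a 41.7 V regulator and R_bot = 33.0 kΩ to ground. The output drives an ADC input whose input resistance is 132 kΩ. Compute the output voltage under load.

V_out ≈ 39.8 V

The load sits in parallel with R_bot: R_bot‖R_L = (33.0 × 132) / (33.0 + 132) = 26.40 kΩ.
V_out = 41.7 × 26.40 / (1.29 + 26.40) = 41.7 × 26.40/27.69 = 39.8 V.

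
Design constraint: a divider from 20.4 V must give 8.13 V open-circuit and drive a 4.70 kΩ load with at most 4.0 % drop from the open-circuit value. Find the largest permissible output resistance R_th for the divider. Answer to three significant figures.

R_th ≤ 196 Ω

Loading drop = R_th/(R_th + R_L) ≤ 0.0400, so R_th ≤ R_L · ε/(1−ε) = 4.70 kΩ × 0.0400/0.9600 = 196 Ω.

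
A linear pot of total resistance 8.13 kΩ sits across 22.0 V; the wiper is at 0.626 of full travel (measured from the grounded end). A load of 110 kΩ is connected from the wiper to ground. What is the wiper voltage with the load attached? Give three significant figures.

V ≈ 13.5 V

The wiper splits the pot into (1−α)R = 3.041 kΩ above and αR = 5.089 kΩ below.
Lower section ‖ load = 4.864 kΩ.
V_wiper = 22.0 × 4.864/(3.041 + 4.864) = 13.5 V.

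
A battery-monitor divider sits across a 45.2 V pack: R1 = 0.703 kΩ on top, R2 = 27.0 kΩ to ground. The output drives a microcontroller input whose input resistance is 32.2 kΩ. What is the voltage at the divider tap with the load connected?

V_out ≈ 43.1 V

The load sits in parallel with R2: R2‖R_L = (27000 × 32200) / (27000 + 32200) = 14690 Ω.
V_out = 45.2 × 14690 / (703 + 14690) = 45.2 × 14690/15390 = 43.1 V.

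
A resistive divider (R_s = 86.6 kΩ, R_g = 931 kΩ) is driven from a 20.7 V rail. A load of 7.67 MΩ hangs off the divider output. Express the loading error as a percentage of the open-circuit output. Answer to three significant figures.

1.02 %

The divider's output (Thévenin) resistance is R_s‖R_g = 79.23 kΩ.
Fractional drop under load = R_th/(R_th + R_L) = 79.23 / (79.23 + 7670) = 0.01022.
So the output falls by 1.02 %.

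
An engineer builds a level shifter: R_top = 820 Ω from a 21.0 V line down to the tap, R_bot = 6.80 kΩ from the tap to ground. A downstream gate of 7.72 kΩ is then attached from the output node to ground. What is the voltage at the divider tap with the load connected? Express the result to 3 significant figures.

The load sits in parallel with R_bot: R_bot‖R_L = (6800 × 7720) / (6800 + 7720) = 3615 Ω.
V_out = 21.0 × 3615 / (820 + 3615) = 21.0 × 3615/4435 = 17.1 V.

V_out ≈ 17.1 V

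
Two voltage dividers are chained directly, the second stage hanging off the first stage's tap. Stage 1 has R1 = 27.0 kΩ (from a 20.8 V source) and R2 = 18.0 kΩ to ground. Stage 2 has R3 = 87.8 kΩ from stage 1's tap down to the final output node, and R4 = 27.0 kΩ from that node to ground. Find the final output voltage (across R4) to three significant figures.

Stage 2 presents R3+R4 = 114.8 kΩ as a load on stage 1's tap.
Stage 1's lower leg becomes R2‖(R3+R4) = 15.56 kΩ, so V_mid = 20.8 × 15.56/42.56 = 7.605 V.
Stage 2 is itself unloaded: V_out = V_mid × R4/(R3+R4) = 7.605 × 27.0/114.8 = 1.79 V.

V_out ≈ 1.79 V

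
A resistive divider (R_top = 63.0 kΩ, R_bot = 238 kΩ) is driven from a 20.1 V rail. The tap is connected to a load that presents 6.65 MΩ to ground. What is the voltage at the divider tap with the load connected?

V_out ≈ 15.8 V

The load sits in parallel with R_bot: R_bot‖R_L = (238 × 6650) / (238 + 6650) = 229.8 kΩ.
V_out = 20.1 × 229.8 / (63.0 + 229.8) = 20.1 × 229.8/292.8 = 15.8 V.
(Unloaded it would have been 15.9 V.)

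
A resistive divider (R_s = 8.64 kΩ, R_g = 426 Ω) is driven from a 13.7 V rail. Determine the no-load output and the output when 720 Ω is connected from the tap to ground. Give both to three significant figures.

Open-circuit: V = 13.7 × 426/(8640 + 426) = 0.644 V.
With the load, R_g becomes R_g‖R_L = 267.6 Ω, so V = 13.7 × 267.6/8908 = 0.412 V.

Unloaded: 0.644 V; loaded: 0.412 V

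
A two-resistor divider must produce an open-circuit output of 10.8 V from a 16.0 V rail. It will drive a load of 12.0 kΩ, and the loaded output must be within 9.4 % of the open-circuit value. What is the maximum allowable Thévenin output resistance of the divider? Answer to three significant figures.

R_th ≤ 1.25 kΩ

Loading drop = R_th/(R_th + R_L) ≤ 0.0940, so R_th ≤ R_L · ε/(1−ε) = 12.0 kΩ × 0.0940/0.9060 = 1.25 kΩ.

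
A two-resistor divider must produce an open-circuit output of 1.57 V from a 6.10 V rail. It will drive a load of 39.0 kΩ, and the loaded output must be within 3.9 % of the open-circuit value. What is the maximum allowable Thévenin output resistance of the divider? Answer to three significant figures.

R_th ≤ 1.58 kΩ

Loading drop = R_th/(R_th + R_L) ≤ 0.0390, so R_th ≤ R_L · ε/(1−ε) = 39.0 kΩ × 0.0390/0.9610 = 1.58 kΩ.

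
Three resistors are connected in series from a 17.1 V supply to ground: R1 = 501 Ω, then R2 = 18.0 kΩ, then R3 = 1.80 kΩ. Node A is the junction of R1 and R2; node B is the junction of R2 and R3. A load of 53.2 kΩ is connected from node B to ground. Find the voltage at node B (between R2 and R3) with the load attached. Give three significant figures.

At node B, R3 is in parallel with the load: R3‖R_L = 1741 Ω.
Below node A the resistance is R2 + (R3‖R_L) = 19740 Ω, so V_A = 17.1 × 19740/20240 = 16.68 V.
Then V_B = V_A × (R3‖R_L)/(R2 + R3‖R_L) = 16.68 × 1741/19740 = 1.47 V.

V ≈ 1.47 V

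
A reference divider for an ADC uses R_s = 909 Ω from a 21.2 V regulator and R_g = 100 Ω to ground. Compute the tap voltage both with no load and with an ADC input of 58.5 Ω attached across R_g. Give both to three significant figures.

Unloaded: 2.10 V; loaded: 0.827 V

Open-circuit: V = 21.2 × 100/(909 + 100) = 2.10 V.
With the load, R_g becomes R_g‖R_L = 36.91 Ω, so V = 21.2 × 36.91/945.9 = 0.827 V.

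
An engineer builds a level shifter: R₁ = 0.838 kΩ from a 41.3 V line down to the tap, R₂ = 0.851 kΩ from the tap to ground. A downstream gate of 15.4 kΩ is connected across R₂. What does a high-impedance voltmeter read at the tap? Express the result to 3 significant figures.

The load sits in parallel with R₂: R₂‖R_L = (851 × 15400) / (851 + 15400) = 806.4 Ω.
V_out = 41.3 × 806.4 / (838 + 806.4) = 41.3 × 806.4/1644 = 20.3 V.
(Unloaded it would have been 20.8 V.)

V_out ≈ 20.3 V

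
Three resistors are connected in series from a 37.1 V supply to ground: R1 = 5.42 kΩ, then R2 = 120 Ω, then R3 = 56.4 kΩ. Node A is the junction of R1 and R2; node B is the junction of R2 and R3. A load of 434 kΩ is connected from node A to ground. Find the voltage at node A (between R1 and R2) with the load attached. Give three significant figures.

Below node A the series string R2+R3 = 56520 Ω sits in parallel with the 434000 Ω load: 50010 Ω.
V_A = 37.1 × 50010/(5420 + 50010) = 33.5 V.

V ≈ 33.5 V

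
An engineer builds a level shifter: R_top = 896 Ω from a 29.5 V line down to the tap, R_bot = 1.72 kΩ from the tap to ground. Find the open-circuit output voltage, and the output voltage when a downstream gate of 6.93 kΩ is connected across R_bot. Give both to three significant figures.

Unloaded: 19.4 V; loaded: 17.9 V

Open-circuit: V = 29.5 × 1720/(896 + 1720) = 19.4 V.
With the load, R_bot becomes R_bot‖R_L = 1378 Ω, so V = 29.5 × 1378/2274 = 17.9 V.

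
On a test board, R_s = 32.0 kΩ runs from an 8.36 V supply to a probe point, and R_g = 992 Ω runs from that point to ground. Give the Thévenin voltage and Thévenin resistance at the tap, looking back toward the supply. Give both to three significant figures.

V_th = 0.251 V, R_th = 962 Ω

V_th is the open-circuit tap voltage: 8.36 × 992/(32000 + 992) = 0.251 V.
With the supply zeroed, R_s and R_g appear in parallel from the tap: R_th = R_s‖R_g = (32000 × 992)/32990 = 962 Ω.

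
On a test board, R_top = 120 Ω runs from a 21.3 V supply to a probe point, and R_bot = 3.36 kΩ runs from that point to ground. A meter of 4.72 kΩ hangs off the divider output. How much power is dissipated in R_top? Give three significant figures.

P ≈ 12.6 mW

Total resistance from the source is R_top + (R_bot‖R_L) = 2083 Ω, so I = 21.3/2083 Ω = 10.23 mA.
P = I²·R_top = (10.23 mA)² × 120 Ω = 12.6 mW.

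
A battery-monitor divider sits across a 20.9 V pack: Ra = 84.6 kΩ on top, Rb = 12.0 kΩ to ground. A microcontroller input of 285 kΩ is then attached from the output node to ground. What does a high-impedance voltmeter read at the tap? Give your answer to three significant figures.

V_out ≈ 2.50 V

The load sits in parallel with Rb: Rb‖R_L = (12.0 × 285) / (12.0 + 285) = 11.52 kΩ.
V_out = 20.9 × 11.52 / (84.6 + 11.52) = 20.9 × 11.52/96.12 = 2.50 V.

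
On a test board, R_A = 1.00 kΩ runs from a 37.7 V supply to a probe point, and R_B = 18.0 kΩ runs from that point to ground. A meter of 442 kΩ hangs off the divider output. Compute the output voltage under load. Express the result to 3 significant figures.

V_out ≈ 35.6 V

The load sits in parallel with R_B: R_B‖R_L = (18.0 × 442) / (18.0 + 442) = 17.30 kΩ.
V_out = 37.7 × 17.30 / (1.00 + 17.30) = 37.7 × 17.30/18.30 = 35.6 V.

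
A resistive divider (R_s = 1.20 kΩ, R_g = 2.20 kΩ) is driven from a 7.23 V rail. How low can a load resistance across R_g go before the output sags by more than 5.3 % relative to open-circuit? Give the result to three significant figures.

Output resistance R_th = R_s‖R_g = (1200 × 2200)/3400 = 776.5 Ω.
The fractional drop is R_th/(R_th + R_L); requiring this ≤ 0.0530 gives R_L ≥ R_th(1/0.0530 − 1) = 776.5 × 17.87 = 13.9 kΩ.

R_L(min) ≈ 13.9 kΩ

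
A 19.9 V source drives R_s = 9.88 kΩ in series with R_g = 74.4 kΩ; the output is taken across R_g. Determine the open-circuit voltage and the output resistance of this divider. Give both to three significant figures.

V_th is the open-circuit tap voltage: 19.9 × 74.4/(9.88 + 74.4) = 17.6 V.
With the supply zeroed, R_s and R_g appear in parallel from the tap: R_th = R_s‖R_g = (9.88 × 74.4)/84.28 = 8.72 kΩ.

V_th = 17.6 V, R_th = 8.72 kΩ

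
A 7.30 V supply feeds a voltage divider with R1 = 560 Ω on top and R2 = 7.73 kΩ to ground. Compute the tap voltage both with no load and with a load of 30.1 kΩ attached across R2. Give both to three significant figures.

Unloaded: 6.81 V; loaded: 6.69 V

Open-circuit: V = 7.30 × 7730/(560 + 7730) = 6.81 V.
With the load, R2 becomes R2‖R_L = 6150 Ω, so V = 7.30 × 6150/6710 = 6.69 V.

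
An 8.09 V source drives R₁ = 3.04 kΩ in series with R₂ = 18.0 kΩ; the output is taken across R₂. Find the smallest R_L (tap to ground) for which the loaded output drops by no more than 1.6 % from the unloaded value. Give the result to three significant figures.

Output resistance R_th = R₁‖R₂ = (3.04 × 18.0)/21.04 = 2.601 kΩ.
The fractional drop is R_th/(R_th + R_L); requiring this ≤ 0.0160 gives R_L ≥ R_th(1/0.0160 − 1) = 2.601 × 61.50 = 160 kΩ.

R_L(min) ≈ 160 kΩ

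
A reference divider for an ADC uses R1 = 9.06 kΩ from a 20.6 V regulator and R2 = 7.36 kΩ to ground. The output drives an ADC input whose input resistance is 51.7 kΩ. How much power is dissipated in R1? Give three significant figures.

Total resistance from the source is R1 + (R2‖R_L) = 15.50 kΩ, so I = 20.6/15.50 kΩ = 1.329 mA.
P = I²·R1 = (1.329 mA)² × 9.06 kΩ = 16.0 mW.

P ≈ 16.0 mW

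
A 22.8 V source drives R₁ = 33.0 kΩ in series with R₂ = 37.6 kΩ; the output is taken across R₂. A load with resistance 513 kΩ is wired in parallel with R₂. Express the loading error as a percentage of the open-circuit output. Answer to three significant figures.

The divider's output (Thévenin) resistance is R₁‖R₂ = 17.58 kΩ.
Fractional drop under load = R_th/(R_th + R_L) = 17.58 / (17.58 + 513) = 0.03312.
So the output falls by 3.31 %.

3.31 %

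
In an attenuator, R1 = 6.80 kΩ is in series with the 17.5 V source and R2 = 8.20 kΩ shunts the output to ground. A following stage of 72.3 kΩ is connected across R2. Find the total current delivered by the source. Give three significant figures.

R2‖R_L = 7.365 kΩ, so the source sees R1 + R2‖R_L = 14.16 kΩ.
I = 17.5 V / 14.16 kΩ = 1.24 mA.

I ≈ 1.24 mA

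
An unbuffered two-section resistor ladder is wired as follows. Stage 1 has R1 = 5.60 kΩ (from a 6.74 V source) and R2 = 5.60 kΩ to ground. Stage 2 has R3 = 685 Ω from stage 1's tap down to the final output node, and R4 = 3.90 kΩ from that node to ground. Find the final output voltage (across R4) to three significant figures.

V_out ≈ 1.78 V

Stage 2 presents R3+R4 = 4585 Ω as a load on stage 1's tap.
Stage 1's lower leg becomes R2‖(R3+R4) = 2521 Ω, so V_mid = 6.74 × 2521/8121 = 2.092 V.
Stage 2 is itself unloaded: V_out = V_mid × R4/(R3+R4) = 2.092 × 3900/4585 = 1.78 V.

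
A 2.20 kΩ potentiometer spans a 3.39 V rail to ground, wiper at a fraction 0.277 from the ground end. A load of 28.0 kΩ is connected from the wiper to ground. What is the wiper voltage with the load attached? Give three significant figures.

V ≈ 0.924 V

The wiper splits the pot into (1−α)R = 1591 Ω above and αR = 609.4 Ω below.
Lower section ‖ load = 596.4 Ω.
V_wiper = 3.39 × 596.4/(1591 + 596.4) = 0.924 V.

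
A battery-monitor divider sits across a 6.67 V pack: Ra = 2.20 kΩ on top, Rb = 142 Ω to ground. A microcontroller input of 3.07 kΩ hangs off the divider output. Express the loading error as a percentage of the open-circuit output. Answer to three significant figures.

4.16 %

The divider's output (Thévenin) resistance is Ra‖Rb = 133.4 Ω.
Fractional drop under load = R_th/(R_th + R_L) = 133.4 / (133.4 + 3070) = 0.04164.
So the output falls by 4.16 %.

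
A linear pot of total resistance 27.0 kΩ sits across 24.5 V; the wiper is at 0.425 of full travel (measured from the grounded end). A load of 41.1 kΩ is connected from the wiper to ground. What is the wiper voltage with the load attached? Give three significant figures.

The wiper splits the pot into (1−α)R = 15.52 kΩ above and αR = 11.47 kΩ below.
Lower section ‖ load = 8.970 kΩ.
V_wiper = 24.5 × 8.970/(15.52 + 8.970) = 8.97 V.

V ≈ 8.97 V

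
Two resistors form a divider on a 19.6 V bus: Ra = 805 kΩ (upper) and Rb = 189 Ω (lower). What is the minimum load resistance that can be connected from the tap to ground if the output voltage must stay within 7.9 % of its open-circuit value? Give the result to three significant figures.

Output resistance R_th = Ra‖Rb = (805000 × 189)/805200 = 189.0 Ω.
The fractional drop is R_th/(R_th + R_L); requiring this ≤ 0.0790 gives R_L ≥ R_th(1/0.0790 − 1) = 189.0 × 11.66 = 2.20 kΩ.

R_L(min) ≈ 2.20 kΩ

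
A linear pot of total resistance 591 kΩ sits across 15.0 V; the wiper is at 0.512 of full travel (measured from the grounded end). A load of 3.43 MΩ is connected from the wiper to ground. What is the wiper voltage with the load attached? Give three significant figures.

V ≈ 7.36 V

The wiper splits the pot into (1−α)R = 288.4 kΩ above and αR = 302.6 kΩ below.
Lower section ‖ load = 278.1 kΩ.
V_wiper = 15.0 × 278.1/(288.4 + 278.1) = 7.36 V.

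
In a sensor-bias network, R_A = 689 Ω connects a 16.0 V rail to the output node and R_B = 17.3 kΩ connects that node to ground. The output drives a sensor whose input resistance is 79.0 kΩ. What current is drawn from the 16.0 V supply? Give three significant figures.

I ≈ 1.08 mA

R_B‖R_L = 14190 Ω, so the source sees R_A + R_B‖R_L = 14880 Ω.
I = 16.0 V / 14880 Ω = 1.08 mA.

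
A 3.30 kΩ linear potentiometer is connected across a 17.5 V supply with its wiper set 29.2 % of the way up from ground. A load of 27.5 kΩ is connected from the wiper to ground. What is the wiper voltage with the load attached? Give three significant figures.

V ≈ 4.99 V

The wiper splits the pot into (1−α)R = 2336 Ω above and αR = 963.6 Ω below.
Lower section ‖ load = 931.0 Ω.
V_wiper = 17.5 × 931.0/(2336 + 931.0) = 4.99 V.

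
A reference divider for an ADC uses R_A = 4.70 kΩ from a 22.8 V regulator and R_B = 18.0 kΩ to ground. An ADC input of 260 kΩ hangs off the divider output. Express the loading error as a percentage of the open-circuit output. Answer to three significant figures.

The divider's output (Thévenin) resistance is R_A‖R_B = 3.727 kΩ.
Fractional drop under load = R_th/(R_th + R_L) = 3.727 / (3.727 + 260) = 0.01413.
So the output falls by 1.41 %.

1.41 %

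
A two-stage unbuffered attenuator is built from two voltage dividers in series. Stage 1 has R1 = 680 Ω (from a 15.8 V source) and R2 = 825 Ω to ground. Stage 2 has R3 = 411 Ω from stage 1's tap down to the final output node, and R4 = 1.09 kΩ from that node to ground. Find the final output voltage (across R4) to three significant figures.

Stage 2 presents R3+R4 = 1501 Ω as a load on stage 1's tap.
Stage 1's lower leg becomes R2‖(R3+R4) = 532.4 Ω, so V_mid = 15.8 × 532.4/1212 = 6.938 V.
Stage 2 is itself unloaded: V_out = V_mid × R4/(R3+R4) = 6.938 × 1090/1501 = 5.04 V.

V_out ≈ 5.04 V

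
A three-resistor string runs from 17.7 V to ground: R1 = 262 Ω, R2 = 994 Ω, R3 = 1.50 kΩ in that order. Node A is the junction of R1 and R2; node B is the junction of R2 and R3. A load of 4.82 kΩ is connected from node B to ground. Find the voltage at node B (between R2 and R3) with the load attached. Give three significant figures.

At node B, R3 is in parallel with the load: R3‖R_L = 1144 Ω.
Below node A the resistance is R2 + (R3‖R_L) = 2138 Ω, so V_A = 17.7 × 2138/2400 = 15.77 V.
Then V_B = V_A × (R3‖R_L)/(R2 + R3‖R_L) = 15.77 × 1144/2138 = 8.44 V.

V ≈ 8.44 V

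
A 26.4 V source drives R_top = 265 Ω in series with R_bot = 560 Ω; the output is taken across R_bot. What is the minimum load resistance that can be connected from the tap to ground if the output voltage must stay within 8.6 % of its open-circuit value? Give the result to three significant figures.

R_L(min) ≈ 1.91 kΩ

Output resistance R_th = R_top‖R_bot = (265 × 560)/825.0 = 179.9 Ω.
The fractional drop is R_th/(R_th + R_L); requiring this ≤ 0.0860 gives R_L ≥ R_th(1/0.0860 − 1) = 179.9 × 10.63 = 1.91 kΩ.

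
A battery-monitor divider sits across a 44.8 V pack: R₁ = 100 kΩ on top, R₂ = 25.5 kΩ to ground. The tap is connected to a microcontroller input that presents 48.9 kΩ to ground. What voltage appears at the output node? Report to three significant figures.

The load sits in parallel with R₂: R₂‖R_L = (25.5 × 48.9) / (25.5 + 48.9) = 16.76 kΩ.
V_out = 44.8 × 16.76 / (100 + 16.76) = 44.8 × 16.76/116.8 = 6.43 V.

V_out ≈ 6.43 V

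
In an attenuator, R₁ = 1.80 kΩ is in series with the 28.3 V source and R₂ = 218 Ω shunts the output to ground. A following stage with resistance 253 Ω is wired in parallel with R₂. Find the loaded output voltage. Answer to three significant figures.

The load sits in parallel with R₂: R₂‖R_L = (218 × 253) / (218 + 253) = 117.1 Ω.
V_out = 28.3 × 117.1 / (1800 + 117.1) = 28.3 × 117.1/1917 = 1.73 V.

V_out ≈ 1.73 V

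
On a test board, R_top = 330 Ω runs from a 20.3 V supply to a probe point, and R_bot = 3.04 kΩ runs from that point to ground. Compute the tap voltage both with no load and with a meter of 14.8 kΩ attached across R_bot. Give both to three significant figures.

Unloaded: 18.3 V; loaded: 18.0 V

Open-circuit: V = 20.3 × 3040/(330 + 3040) = 18.3 V.
With the load, R_bot becomes R_bot‖R_L = 2522 Ω, so V = 20.3 × 2522/2852 = 18.0 V.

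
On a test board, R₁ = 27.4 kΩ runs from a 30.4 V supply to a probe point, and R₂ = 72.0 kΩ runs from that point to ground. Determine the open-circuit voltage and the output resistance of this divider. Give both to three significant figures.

V_th = 22.0 V, R_th = 19.8 kΩ

V_th is the open-circuit tap voltage: 30.4 × 72.0/(27.4 + 72.0) = 22.0 V.
With the supply zeroed, R₁ and R₂ appear in parallel from the tap: R_th = R₁‖R₂ = (27.4 × 72.0)/99.40 = 19.8 kΩ.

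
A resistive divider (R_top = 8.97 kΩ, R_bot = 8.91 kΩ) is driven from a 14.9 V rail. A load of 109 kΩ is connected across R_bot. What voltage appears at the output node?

V_out ≈ 7.13 V

The load sits in parallel with R_bot: R_bot‖R_L = (8.91 × 109) / (8.91 + 109) = 8.237 kΩ.
V_out = 14.9 × 8.237 / (8.97 + 8.237) = 14.9 × 8.237/17.21 = 7.13 V.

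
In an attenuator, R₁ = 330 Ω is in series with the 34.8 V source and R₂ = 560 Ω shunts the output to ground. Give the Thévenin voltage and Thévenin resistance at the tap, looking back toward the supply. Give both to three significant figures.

V_th is the open-circuit tap voltage: 34.8 × 560/(330 + 560) = 21.9 V.
With the supply zeroed, R₁ and R₂ appear in parallel from the tap: R_th = R₁‖R₂ = (330 × 560)/890.0 = 208 Ω.

V_th = 21.9 V, R_th = 208 Ω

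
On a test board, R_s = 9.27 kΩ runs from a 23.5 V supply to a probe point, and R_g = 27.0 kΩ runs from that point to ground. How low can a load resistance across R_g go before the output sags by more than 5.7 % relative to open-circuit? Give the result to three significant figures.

R_L(min) ≈ 114 kΩ

Output resistance R_th = R_s‖R_g = (9.27 × 27.0)/36.27 = 6.901 kΩ.
The fractional drop is R_th/(R_th + R_L); requiring this ≤ 0.0570 gives R_L ≥ R_th(1/0.0570 − 1) = 6.901 × 16.54 = 114 kΩ.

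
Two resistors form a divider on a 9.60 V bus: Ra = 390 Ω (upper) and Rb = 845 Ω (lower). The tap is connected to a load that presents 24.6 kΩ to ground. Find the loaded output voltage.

The load sits in parallel with Rb: Rb‖R_L = (845 × 24600) / (845 + 24600) = 816.9 Ω.
V_out = 9.60 × 816.9 / (390 + 816.9) = 9.60 × 816.9/1207 = 6.50 V.

V_out ≈ 6.50 V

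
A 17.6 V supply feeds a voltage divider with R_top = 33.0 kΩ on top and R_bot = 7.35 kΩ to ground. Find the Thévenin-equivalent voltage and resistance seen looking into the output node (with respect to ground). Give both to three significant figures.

V_th is the open-circuit tap voltage: 17.6 × 7.35/(33.0 + 7.35) = 3.21 V.
With the supply zeroed, R_top and R_bot appear in parallel from the tap: R_th = R_top‖R_bot = (33.0 × 7.35)/40.35 = 6.01 kΩ.

V_th = 3.21 V, R_th = 6.01 kΩ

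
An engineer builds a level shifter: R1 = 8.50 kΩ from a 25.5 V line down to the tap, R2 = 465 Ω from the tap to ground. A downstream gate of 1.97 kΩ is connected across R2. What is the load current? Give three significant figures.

I_L ≈ 0.549 mA

R2‖R_L = 376.2 Ω; V_out = 25.5 × 376.2/8876 = 1.081 V.
I_L = V_out / R_L = 1.081 / 1.97 kΩ = 0.549 mA.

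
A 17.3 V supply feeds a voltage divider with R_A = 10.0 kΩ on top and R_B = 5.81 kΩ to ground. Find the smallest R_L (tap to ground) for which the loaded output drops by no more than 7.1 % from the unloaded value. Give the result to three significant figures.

R_L(min) ≈ 48.1 kΩ

Output resistance R_th = R_A‖R_B = (10.0 × 5.81)/15.81 = 3.675 kΩ.
The fractional drop is R_th/(R_th + R_L); requiring this ≤ 0.0710 gives R_L ≥ R_th(1/0.0710 − 1) = 3.675 × 13.08 = 48.1 kΩ.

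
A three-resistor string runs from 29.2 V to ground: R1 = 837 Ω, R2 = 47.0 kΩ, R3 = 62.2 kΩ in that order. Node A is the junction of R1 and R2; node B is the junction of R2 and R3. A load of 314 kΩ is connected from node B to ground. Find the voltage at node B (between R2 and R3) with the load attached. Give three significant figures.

At node B, R3 is in parallel with the load: R3‖R_L = 51920 Ω.
Below node A the resistance is R2 + (R3‖R_L) = 98920 Ω, so V_A = 29.2 × 98920/99750 = 28.95 V.
Then V_B = V_A × (R3‖R_L)/(R2 + R3‖R_L) = 28.95 × 51920/98920 = 15.2 V.

V ≈ 15.2 V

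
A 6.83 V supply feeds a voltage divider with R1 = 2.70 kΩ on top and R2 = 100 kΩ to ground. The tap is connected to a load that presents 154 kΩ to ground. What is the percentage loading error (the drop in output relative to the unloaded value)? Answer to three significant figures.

The divider's output (Thévenin) resistance is R1‖R2 = 2.629 kΩ.
Fractional drop under load = R_th/(R_th + R_L) = 2.629 / (2.629 + 154) = 0.01678.
So the output falls by 1.68 %.

1.68 %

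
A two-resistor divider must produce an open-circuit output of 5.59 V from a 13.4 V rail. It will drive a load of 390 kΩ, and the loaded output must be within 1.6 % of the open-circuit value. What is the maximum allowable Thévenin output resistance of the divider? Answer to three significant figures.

Loading drop = R_th/(R_th + R_L) ≤ 0.0160, so R_th ≤ R_L · ε/(1−ε) = 390 kΩ × 0.0160/0.9840 = 6.34 kΩ.

R_th ≤ 6.34 kΩ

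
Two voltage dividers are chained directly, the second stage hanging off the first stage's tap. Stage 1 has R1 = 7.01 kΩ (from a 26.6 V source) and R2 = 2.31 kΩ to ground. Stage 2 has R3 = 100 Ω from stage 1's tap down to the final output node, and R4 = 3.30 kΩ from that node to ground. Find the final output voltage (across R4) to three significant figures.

V_out ≈ 4.23 V

Stage 2 presents R3+R4 = 3400 Ω as a load on stage 1's tap.
Stage 1's lower leg becomes R2‖(R3+R4) = 1375 Ω, so V_mid = 26.6 × 1375/8385 = 4.363 V.
Stage 2 is itself unloaded: V_out = V_mid × R4/(R3+R4) = 4.363 × 3300/3400 = 4.23 V.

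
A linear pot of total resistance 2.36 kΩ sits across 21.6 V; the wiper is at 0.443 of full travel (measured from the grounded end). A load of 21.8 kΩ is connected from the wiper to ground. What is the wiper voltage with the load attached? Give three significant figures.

The wiper splits the pot into (1−α)R = 1.315 kΩ above and αR = 1.045 kΩ below.
Lower section ‖ load = 0.9976 kΩ.
V_wiper = 21.6 × 0.9976/(1.315 + 0.9976) = 9.32 V.

V ≈ 9.32 V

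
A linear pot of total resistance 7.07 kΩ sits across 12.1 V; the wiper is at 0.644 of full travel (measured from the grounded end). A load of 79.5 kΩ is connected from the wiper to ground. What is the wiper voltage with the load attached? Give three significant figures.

V ≈ 7.64 V

The wiper splits the pot into (1−α)R = 2.517 kΩ above and αR = 4.553 kΩ below.
Lower section ‖ load = 4.306 kΩ.
V_wiper = 12.1 × 4.306/(2.517 + 4.306) = 7.64 V.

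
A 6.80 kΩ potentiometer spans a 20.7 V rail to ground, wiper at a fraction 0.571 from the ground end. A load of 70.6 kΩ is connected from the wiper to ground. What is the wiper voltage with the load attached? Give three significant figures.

The wiper splits the pot into (1−α)R = 2.917 kΩ above and αR = 3.883 kΩ below.
Lower section ‖ load = 3.680 kΩ.
V_wiper = 20.7 × 3.680/(2.917 + 3.680) = 11.5 V.

V ≈ 11.5 V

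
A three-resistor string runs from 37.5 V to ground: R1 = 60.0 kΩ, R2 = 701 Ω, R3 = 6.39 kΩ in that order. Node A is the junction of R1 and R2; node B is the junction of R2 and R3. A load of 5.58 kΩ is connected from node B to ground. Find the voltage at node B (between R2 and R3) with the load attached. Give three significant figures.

V ≈ 1.75 V

At node B, R3 is in parallel with the load: R3‖R_L = 2979 Ω.
Below node A the resistance is R2 + (R3‖R_L) = 3680 Ω, so V_A = 37.5 × 3680/63680 = 2.167 V.
Then V_B = V_A × (R3‖R_L)/(R2 + R3‖R_L) = 2.167 × 2979/3680 = 1.75 V.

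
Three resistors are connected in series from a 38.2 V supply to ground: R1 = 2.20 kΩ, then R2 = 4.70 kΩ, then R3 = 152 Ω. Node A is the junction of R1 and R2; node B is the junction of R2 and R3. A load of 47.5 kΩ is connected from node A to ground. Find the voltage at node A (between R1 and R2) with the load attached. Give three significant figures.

Below node A the series string R2+R3 = 4852 Ω sits in parallel with the 47500 Ω load: 4402 Ω.
V_A = 38.2 × 4402/(2200 + 4402) = 25.5 V.

V ≈ 25.5 V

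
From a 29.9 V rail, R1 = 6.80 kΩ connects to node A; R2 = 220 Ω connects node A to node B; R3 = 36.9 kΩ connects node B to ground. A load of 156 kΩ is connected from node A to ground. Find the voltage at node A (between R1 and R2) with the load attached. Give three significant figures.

V ≈ 24.4 V

Below node A the series string R2+R3 = 37120 Ω sits in parallel with the 156000 Ω load: 29990 Ω.
V_A = 29.9 × 29990/(6800 + 29990) = 24.4 V.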